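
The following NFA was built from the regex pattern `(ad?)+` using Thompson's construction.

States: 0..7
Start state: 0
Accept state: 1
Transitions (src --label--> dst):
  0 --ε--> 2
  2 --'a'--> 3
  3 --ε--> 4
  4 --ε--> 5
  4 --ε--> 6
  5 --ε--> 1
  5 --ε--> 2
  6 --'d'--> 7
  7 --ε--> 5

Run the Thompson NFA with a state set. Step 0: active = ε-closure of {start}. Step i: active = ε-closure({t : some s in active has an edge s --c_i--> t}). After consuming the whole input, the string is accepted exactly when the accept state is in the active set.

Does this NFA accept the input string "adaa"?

Answer: ACCEPT

Trace:
start: ε-closure({0}) = {0,2}
'a' @ 1: {1,2,3,4,5,6}  ✓accept
'd' @ 2: {1,2,5,7}  ✓accept
'a' @ 3: {1,2,3,4,5,6}  ✓accept
'a' @ 4: {1,2,3,4,5,6}  ✓accept
end set {1,2,3,4,5,6} — state 1 in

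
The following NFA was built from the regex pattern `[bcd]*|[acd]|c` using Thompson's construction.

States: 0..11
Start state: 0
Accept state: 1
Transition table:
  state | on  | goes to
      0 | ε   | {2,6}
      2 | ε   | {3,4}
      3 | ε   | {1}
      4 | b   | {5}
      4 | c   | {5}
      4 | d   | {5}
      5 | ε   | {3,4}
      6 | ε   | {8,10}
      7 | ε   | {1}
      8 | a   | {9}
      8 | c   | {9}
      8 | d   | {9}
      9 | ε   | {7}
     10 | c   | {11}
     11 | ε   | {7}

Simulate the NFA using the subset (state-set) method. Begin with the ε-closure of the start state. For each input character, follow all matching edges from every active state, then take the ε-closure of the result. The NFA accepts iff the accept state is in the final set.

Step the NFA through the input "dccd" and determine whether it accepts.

Answer: ACCEPT

Steps:
S₀ = ε-closure({0}) = {0,1,2,3,4,6,8,10}
'd' @ 1: {1,3,4,5,7,9}  [accepting]
'c' @ 2: {1,3,4,5}  [accepting]
'c' @ 3: {1,3,4,5}  [accepting]
'd' @ 4: {1,3,4,5}  [accepting]
final: {1,3,4,5}; accept 1 in set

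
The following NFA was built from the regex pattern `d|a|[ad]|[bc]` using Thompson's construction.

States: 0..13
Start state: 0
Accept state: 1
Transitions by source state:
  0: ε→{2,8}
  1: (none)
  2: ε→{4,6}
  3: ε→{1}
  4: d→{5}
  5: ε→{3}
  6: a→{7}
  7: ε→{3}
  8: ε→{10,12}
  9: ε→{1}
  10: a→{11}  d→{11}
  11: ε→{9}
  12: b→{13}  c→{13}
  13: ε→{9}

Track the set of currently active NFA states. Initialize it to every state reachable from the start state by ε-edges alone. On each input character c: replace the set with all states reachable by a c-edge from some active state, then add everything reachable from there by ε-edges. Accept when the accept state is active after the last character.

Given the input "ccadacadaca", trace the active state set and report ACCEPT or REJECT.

Answer: REJECT

Trace:
start: ε-closure({0}) = {0,2,4,6,8,10,12}
'c' @ 1: {1,9,13}  [accepting]
'c' @ 2: {}  — dead — no transitions
rest 'adacadaca' ignored (set empty)
after full input: {}  (accept=1 not in)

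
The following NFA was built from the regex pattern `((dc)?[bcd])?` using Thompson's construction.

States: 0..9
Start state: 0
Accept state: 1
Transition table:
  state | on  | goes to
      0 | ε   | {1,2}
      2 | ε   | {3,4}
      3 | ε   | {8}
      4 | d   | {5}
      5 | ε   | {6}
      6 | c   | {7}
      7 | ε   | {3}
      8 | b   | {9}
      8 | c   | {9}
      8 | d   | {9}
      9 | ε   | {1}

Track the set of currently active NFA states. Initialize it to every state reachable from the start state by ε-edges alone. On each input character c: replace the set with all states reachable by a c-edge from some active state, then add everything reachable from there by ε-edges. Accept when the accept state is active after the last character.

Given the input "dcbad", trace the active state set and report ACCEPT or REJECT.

start: ε-closure({0}) = {0,1,2,3,4,8}
'd' @ 1: {1,5,6,9}  (accept∈set)
'c' @ 2: {3,7,8}
'b' @ 3: {1,9}  (accept∈set)
'a' @ 4: {}  — no active states
rest 'd' ignored (set empty)
end set {} — state 1 not in

Answer: REJECT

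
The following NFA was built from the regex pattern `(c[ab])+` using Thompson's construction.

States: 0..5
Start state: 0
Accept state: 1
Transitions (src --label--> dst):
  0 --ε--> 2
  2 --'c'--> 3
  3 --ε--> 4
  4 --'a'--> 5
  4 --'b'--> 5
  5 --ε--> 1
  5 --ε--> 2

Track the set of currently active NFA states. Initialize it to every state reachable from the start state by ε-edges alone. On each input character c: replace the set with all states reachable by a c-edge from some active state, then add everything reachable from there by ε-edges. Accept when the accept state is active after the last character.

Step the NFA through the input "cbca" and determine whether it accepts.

S₀ = ε-closure({0}) = {0,2}
'c' @ 1: {3,4}
'b' @ 2: {1,2,5}  (accept∈set)
'c' @ 3: {3,4}
'a' @ 4: {1,2,5}  (accept∈set)
after full input: {1,2,5}  (accept=1 in)

Answer: ACCEPT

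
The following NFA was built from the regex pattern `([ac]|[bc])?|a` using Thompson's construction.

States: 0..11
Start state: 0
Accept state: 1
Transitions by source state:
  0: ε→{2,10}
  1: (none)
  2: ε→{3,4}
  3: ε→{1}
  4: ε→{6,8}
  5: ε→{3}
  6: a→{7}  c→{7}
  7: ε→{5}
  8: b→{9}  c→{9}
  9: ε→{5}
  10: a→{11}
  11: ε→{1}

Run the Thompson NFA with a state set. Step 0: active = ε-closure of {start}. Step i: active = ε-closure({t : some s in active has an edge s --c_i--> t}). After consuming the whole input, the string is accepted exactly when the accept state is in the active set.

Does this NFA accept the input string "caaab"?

S₀ = ε-closure({0}) = {0,1,2,3,4,6,8,10}
'c' @ 1: {1,3,5,7,9}  (accept∈set)
'a' @ 2: {}  — dead — no transitions
rest 'aab' ignored (set empty)
end set {} — state 1 not in

Answer: REJECT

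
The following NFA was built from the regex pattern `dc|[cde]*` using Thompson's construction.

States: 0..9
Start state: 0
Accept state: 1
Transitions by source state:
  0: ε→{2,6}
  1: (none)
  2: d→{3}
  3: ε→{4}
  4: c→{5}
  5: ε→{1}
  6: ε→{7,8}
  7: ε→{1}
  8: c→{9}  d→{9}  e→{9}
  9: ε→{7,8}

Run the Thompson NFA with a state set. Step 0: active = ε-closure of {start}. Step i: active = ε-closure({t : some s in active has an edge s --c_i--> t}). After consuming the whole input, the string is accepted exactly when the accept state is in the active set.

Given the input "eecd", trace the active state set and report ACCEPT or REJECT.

start: ε-closure({0}) = {0,1,2,6,7,8}
'e' @ 1: {1,7,8,9}  [accepting]
'e' @ 2: {1,7,8,9}  [accepting]
'c' @ 3: {1,7,8,9}  [accepting]
'd' @ 4: {1,7,8,9}  [accepting]
after full input: {1,7,8,9}  (accept=1 in)

Answer: ACCEPT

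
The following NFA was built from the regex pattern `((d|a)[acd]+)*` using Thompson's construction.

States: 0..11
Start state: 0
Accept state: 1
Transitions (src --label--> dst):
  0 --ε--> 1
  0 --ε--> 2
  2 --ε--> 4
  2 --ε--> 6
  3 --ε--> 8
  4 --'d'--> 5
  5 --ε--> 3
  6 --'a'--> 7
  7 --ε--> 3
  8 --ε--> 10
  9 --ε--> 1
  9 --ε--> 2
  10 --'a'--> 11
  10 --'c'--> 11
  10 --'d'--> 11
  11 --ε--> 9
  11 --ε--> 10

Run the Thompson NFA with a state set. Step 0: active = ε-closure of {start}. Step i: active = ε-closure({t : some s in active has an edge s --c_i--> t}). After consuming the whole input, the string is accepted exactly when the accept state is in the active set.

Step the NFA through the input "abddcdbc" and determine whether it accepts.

start: ε-closure({0}) = {0,1,2,4,6}
'a' @ 1: {3,7,8,10}
'b' @ 2: {}  — state set empty
rest 'ddcdbc' ignored (set empty)
final: {}; accept 1 not in set

Answer: REJECT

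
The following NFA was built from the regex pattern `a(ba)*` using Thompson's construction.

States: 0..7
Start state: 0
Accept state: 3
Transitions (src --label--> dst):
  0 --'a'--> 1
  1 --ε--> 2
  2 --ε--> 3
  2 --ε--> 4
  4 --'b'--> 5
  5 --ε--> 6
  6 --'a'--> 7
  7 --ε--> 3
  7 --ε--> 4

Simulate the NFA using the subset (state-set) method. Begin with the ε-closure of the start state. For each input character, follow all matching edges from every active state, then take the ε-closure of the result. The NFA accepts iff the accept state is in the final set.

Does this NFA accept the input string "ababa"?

initial (ε-close {0}): {0}
'a' @ 1: {1,2,3,4}  [accepting]
'b' @ 2: {5,6}
'a' @ 3: {3,4,7}  [accepting]
'b' @ 4: {5,6}
'a' @ 5: {3,4,7}  [accepting]
final: {3,4,7}; accept 3 in set

Answer: ACCEPT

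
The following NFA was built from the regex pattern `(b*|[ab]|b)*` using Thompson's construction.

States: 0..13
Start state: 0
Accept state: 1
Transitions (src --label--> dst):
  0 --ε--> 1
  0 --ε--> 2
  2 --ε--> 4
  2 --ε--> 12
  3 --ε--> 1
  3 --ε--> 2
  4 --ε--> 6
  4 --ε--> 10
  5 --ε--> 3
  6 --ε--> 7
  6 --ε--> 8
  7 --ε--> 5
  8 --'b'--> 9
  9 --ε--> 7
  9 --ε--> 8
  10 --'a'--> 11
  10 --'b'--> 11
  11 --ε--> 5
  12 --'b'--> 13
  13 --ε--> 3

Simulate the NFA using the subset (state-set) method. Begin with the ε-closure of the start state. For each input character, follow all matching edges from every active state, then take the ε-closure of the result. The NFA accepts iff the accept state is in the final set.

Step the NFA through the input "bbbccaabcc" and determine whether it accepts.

Answer: REJECT

Steps:
start: ε-closure({0}) = {0,1,2,3,4,5,6,7,8,10,12}
'b' @ 1: {1,2,3,4,5,6,7,8,9,10,11,12,13}  [accepting]
'b' @ 2: {1,2,3,4,5,6,7,8,9,10,11,12,13}  [accepting]
'b' @ 3: {1,2,3,4,5,6,7,8,9,10,11,12,13}  [accepting]
'c' @ 4: {}  — no active states
rest 'caabcc' ignored (set empty)
after full input: {}  (accept=1 not in)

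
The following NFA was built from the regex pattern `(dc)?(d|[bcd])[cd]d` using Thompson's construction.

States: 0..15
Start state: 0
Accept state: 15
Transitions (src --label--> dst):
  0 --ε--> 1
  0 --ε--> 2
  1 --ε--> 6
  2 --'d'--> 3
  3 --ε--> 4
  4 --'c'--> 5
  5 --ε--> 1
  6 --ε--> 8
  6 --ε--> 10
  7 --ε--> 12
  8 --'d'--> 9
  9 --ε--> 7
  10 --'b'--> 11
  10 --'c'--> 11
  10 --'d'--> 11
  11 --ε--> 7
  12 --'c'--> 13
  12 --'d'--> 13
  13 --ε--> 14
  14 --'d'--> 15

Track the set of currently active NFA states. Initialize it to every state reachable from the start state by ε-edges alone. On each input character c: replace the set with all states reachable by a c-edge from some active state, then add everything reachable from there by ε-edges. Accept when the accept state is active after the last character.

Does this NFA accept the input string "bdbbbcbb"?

Answer: REJECT

Derivation:
initial (ε-close {0}): {0,1,2,6,8,10}
'b' @ 1: {7,11,12}
'd' @ 2: {13,14}
'b' @ 3: {}  — state set empty
rest 'bbcbb' ignored (set empty)
after full input: {}  (accept=15 not in)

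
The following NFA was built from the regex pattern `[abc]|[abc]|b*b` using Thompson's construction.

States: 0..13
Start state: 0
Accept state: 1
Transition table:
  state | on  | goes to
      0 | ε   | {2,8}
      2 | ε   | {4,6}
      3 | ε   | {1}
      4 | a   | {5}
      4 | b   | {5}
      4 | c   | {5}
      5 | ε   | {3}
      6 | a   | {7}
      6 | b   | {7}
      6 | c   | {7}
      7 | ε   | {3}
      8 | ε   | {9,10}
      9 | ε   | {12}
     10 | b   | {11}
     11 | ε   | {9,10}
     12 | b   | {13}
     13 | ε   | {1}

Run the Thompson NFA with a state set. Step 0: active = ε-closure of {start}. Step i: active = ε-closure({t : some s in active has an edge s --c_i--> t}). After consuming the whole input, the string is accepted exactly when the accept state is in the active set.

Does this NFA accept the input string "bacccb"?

Answer: REJECT

Steps:
initial (ε-close {0}): {0,2,4,6,8,9,10,12}
'b' @ 1: {1,3,5,7,9,10,11,12,13}  [accepting]
'a' @ 2: {}  — state set empty
rest 'cccb' ignored (set empty)
final: {}; accept 1 not in set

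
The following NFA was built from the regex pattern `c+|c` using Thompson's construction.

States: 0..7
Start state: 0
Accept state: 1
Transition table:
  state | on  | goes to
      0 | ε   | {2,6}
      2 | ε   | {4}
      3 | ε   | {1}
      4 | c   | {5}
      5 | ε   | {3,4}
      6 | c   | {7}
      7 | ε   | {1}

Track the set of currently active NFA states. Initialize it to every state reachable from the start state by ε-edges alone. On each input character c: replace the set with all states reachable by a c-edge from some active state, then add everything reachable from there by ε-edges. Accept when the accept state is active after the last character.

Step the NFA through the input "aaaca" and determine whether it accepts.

Answer: REJECT

Trace:
start: ε-closure({0}) = {0,2,4,6}
'a' @ 1: {}  — no active states
rest 'aaca' ignored (set empty)
after full input: {}  (accept=1 not in)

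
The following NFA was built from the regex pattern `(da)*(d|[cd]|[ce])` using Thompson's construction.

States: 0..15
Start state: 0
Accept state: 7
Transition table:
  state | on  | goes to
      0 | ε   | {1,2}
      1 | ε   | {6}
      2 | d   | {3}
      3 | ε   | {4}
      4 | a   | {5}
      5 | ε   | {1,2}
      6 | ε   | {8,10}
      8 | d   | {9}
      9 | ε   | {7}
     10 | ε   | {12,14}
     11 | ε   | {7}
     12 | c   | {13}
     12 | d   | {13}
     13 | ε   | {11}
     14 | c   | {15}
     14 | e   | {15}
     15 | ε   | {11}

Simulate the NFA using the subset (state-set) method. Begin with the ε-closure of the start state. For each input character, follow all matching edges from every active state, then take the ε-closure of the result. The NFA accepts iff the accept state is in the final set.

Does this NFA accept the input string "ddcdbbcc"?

S₀ = ε-closure({0}) = {0,1,2,6,8,10,12,14}
'd' @ 1: {3,4,7,9,11,13}  [accepting]
'd' @ 2: {}  — state set empty
rest 'cdbbcc' ignored (set empty)
after full input: {}  (accept=7 not in)

Answer: REJECT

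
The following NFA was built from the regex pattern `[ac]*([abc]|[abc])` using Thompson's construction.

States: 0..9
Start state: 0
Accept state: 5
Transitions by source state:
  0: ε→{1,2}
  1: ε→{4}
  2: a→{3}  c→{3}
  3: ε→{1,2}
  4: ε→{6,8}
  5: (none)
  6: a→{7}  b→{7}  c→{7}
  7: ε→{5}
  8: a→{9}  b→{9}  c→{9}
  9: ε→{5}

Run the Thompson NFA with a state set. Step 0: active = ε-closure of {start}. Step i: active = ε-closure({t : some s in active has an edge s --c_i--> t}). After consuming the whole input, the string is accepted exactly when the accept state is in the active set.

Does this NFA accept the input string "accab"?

initial (ε-close {0}): {0,1,2,4,6,8}
'a' @ 1: {1,2,3,4,5,6,7,8,9}  ✓accept
'c' @ 2: {1,2,3,4,5,6,7,8,9}  ✓accept
'c' @ 3: {1,2,3,4,5,6,7,8,9}  ✓accept
'a' @ 4: {1,2,3,4,5,6,7,8,9}  ✓accept
'b' @ 5: {5,7,9}  ✓accept
end set {5,7,9} — state 5 in

Answer: ACCEPT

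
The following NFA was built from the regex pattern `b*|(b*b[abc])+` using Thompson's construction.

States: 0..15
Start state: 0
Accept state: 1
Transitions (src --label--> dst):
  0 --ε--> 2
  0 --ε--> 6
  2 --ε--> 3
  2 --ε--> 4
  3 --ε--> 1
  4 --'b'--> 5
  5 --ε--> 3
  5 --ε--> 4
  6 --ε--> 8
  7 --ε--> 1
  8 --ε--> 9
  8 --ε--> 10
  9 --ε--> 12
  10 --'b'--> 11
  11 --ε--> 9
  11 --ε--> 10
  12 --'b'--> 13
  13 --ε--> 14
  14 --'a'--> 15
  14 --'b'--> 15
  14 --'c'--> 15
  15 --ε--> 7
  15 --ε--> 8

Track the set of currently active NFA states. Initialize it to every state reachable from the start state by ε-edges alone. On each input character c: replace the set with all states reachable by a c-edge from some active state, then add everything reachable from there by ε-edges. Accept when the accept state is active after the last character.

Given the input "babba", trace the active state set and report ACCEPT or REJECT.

S₀ = ε-closure({0}) = {0,1,2,3,4,6,8,9,10,12}
'b' @ 1: {1,3,4,5,9,10,11,12,13,14}  ✓accept
'a' @ 2: {1,7,8,9,10,12,15}  ✓accept
'b' @ 3: {9,10,11,12,13,14}
'b' @ 4: {1,7,8,9,10,11,12,13,14,15}  ✓accept
'a' @ 5: {1,7,8,9,10,12,15}  ✓accept
after full input: {1,7,8,9,10,12,15}  (accept=1 in)

Answer: ACCEPT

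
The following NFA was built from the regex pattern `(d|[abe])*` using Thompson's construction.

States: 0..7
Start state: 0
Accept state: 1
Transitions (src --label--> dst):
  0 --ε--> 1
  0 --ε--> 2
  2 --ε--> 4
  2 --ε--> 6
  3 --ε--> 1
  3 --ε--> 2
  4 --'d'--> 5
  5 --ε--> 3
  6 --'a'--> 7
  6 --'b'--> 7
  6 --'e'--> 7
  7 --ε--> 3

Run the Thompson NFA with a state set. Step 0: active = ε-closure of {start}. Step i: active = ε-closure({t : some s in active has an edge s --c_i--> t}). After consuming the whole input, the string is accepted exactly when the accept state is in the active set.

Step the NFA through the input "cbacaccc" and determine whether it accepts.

Answer: REJECT

Derivation:
S₀ = ε-closure({0}) = {0,1,2,4,6}
'c' @ 1: {}  — dead — no transitions
rest 'bacaccc' ignored (set empty)
end set {} — state 1 not in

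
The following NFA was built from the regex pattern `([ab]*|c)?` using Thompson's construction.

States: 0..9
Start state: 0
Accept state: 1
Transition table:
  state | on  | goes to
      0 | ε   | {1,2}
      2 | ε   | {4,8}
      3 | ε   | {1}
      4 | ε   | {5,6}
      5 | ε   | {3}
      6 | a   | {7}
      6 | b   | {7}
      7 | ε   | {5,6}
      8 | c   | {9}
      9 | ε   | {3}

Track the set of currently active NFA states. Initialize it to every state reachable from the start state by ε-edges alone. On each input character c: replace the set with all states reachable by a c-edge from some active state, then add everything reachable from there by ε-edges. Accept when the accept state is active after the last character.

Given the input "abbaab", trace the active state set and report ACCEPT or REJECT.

S₀ = ε-closure({0}) = {0,1,2,3,4,5,6,8}
'a' @ 1: {1,3,5,6,7}  ✓accept
'b' @ 2: {1,3,5,6,7}  ✓accept
'b' @ 3: {1,3,5,6,7}  ✓accept
'a' @ 4: {1,3,5,6,7}  ✓accept
'a' @ 5: {1,3,5,6,7}  ✓accept
'b' @ 6: {1,3,5,6,7}  ✓accept
end set {1,3,5,6,7} — state 1 in

Answer: ACCEPT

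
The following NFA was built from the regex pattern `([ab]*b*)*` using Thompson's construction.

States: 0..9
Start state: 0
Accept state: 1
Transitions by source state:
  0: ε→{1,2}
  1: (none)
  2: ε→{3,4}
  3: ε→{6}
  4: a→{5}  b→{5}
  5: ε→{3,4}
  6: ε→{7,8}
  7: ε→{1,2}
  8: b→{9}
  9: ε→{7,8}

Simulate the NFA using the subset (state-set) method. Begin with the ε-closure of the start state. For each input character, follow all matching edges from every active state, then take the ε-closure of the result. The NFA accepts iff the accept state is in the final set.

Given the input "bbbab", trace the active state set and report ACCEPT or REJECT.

Answer: ACCEPT

Steps:
S₀ = ε-closure({0}) = {0,1,2,3,4,6,7,8}
'b' @ 1: {1,2,3,4,5,6,7,8,9}  (accept∈set)
'b' @ 2: {1,2,3,4,5,6,7,8,9}  (accept∈set)
'b' @ 3: {1,2,3,4,5,6,7,8,9}  (accept∈set)
'a' @ 4: {1,2,3,4,5,6,7,8}  (accept∈set)
'b' @ 5: {1,2,3,4,5,6,7,8,9}  (accept∈set)
final: {1,2,3,4,5,6,7,8,9}; accept 1 in set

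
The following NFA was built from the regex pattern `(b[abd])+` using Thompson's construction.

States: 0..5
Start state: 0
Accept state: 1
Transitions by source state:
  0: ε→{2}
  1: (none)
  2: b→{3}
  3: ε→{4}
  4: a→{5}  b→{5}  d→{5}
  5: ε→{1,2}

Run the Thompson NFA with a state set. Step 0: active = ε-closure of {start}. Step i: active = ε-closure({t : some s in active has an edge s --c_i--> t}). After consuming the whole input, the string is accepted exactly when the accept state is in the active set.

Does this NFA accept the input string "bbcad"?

Answer: REJECT

Trace:
S₀ = ε-closure({0}) = {0,2}
'b' @ 1: {3,4}
'b' @ 2: {1,2,5}  ✓accept
'c' @ 3: {}  — no active states
rest 'ad' ignored (set empty)
end set {} — state 1 not in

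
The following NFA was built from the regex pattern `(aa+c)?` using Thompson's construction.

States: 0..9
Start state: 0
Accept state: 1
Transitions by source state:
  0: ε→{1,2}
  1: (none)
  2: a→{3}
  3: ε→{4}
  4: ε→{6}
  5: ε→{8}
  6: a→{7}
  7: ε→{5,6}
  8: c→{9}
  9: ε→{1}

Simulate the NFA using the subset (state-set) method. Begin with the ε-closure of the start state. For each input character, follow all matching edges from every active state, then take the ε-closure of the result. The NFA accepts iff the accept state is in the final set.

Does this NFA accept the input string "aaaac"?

initial (ε-close {0}): {0,1,2}
'a' @ 1: {3,4,6}
'a' @ 2: {5,6,7,8}
'a' @ 3: {5,6,7,8}
'a' @ 4: {5,6,7,8}
'c' @ 5: {1,9}  ✓accept
after full input: {1,9}  (accept=1 in)

Answer: ACCEPT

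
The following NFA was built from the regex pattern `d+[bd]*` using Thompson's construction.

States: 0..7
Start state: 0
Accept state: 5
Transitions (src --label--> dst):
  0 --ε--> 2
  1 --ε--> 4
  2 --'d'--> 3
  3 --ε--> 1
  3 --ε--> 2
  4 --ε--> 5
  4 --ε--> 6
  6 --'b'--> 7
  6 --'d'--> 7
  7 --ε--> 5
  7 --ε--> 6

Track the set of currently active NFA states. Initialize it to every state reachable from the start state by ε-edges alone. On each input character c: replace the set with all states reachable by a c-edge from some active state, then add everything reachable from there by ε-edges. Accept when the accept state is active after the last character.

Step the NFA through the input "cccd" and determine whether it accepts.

start: ε-closure({0}) = {0,2}
'c' @ 1: {}  — no active states
rest 'ccd' ignored (set empty)
end set {} — state 5 not in

Answer: REJECT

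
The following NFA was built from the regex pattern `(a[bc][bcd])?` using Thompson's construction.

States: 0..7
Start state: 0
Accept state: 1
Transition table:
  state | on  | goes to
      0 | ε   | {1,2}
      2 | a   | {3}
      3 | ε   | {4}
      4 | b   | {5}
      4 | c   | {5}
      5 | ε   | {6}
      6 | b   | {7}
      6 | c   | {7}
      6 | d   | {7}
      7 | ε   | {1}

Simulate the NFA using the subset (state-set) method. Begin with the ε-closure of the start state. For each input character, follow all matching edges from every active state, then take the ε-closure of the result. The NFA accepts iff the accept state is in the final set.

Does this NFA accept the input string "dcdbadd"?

Answer: REJECT

Derivation:
initial (ε-close {0}): {0,1,2}
'd' @ 1: {}  — no active states
rest 'cdbadd' ignored (set empty)
final: {}; accept 1 not in set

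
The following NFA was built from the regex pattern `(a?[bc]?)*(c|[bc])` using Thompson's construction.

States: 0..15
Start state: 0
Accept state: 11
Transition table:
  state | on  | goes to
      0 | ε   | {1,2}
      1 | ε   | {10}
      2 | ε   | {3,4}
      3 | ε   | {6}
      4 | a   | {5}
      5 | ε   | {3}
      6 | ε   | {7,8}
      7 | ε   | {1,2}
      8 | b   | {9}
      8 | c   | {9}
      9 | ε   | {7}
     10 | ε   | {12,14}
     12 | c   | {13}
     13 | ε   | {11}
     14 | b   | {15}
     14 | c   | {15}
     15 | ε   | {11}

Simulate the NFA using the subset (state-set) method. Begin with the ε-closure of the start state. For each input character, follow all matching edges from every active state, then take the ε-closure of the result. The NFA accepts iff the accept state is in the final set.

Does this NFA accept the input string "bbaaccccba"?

initial (ε-close {0}): {0,1,2,3,4,6,7,8,10,12,14}
'b' @ 1: {1,2,3,4,6,7,8,9,10,11,12,14,15}  (accept∈set)
'b' @ 2: {1,2,3,4,6,7,8,9,10,11,12,14,15}  (accept∈set)
'a' @ 3: {1,2,3,4,5,6,7,8,10,12,14}
'a' @ 4: {1,2,3,4,5,6,7,8,10,12,14}
'c' @ 5: {1,2,3,4,6,7,8,9,10,11,12,13,14,15}  (accept∈set)
'c' @ 6: {1,2,3,4,6,7,8,9,10,11,12,13,14,15}  (accept∈set)
'c' @ 7: {1,2,3,4,6,7,8,9,10,11,12,13,14,15}  (accept∈set)
'c' @ 8: {1,2,3,4,6,7,8,9,10,11,12,13,14,15}  (accept∈set)
'b' @ 9: {1,2,3,4,6,7,8,9,10,11,12,14,15}  (accept∈set)
'a' @ 10: {1,2,3,4,5,6,7,8,10,12,14}
end set {1,2,3,4,5,6,7,8,10,12,14} — state 11 not in

Answer: REJECT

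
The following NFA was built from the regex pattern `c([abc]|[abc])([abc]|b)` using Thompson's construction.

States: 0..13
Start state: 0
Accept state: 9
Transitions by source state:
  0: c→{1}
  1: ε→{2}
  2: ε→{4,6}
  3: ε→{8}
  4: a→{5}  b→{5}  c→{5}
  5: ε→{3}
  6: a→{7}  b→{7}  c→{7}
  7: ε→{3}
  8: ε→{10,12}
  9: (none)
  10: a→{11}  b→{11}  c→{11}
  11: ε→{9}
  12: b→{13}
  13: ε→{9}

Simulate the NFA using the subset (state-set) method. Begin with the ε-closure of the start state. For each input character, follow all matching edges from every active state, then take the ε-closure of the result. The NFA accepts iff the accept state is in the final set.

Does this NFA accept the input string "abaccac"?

S₀ = ε-closure({0}) = {0}
'a' @ 1: {}  — no active states
rest 'baccac' ignored (set empty)
after full input: {}  (accept=9 not in)

Answer: REJECT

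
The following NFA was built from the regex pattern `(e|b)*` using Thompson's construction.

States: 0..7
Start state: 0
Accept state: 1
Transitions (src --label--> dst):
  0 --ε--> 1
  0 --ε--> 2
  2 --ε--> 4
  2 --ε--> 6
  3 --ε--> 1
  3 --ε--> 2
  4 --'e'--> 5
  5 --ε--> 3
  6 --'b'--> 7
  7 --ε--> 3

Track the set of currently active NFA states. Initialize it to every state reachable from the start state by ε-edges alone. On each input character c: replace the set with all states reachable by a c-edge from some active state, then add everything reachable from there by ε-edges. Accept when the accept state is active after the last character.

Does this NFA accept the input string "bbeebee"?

S₀ = ε-closure({0}) = {0,1,2,4,6}
'b' @ 1: {1,2,3,4,6,7}  ✓accept
'b' @ 2: {1,2,3,4,6,7}  ✓accept
'e' @ 3: {1,2,3,4,5,6}  ✓accept
'e' @ 4: {1,2,3,4,5,6}  ✓accept
'b' @ 5: {1,2,3,4,6,7}  ✓accept
'e' @ 6: {1,2,3,4,5,6}  ✓accept
'e' @ 7: {1,2,3,4,5,6}  ✓accept
after full input: {1,2,3,4,5,6}  (accept=1 in)

Answer: ACCEPT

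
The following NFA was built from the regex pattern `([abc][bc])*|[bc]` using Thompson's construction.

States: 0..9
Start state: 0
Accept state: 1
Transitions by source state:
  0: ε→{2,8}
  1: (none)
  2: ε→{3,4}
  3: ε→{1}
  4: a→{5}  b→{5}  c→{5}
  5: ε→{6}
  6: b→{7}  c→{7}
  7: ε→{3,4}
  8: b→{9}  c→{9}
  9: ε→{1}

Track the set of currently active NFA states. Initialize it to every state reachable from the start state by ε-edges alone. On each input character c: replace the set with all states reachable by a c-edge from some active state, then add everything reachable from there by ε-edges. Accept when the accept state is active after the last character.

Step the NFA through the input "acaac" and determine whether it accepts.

initial (ε-close {0}): {0,1,2,3,4,8}
'a' @ 1: {5,6}
'c' @ 2: {1,3,4,7}  (accept∈set)
'a' @ 3: {5,6}
'a' @ 4: {}  — state set empty
rest 'c' ignored (set empty)
final: {}; accept 1 not in set

Answer: REJECT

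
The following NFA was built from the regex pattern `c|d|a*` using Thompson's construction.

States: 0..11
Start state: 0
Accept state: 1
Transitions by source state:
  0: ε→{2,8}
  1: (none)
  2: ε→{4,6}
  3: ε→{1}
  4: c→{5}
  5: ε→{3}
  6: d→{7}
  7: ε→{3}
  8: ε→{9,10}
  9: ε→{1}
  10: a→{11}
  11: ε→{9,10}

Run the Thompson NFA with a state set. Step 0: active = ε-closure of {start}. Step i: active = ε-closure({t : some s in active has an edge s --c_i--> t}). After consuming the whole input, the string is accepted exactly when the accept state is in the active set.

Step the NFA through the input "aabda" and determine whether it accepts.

Answer: REJECT

Trace:
initial (ε-close {0}): {0,1,2,4,6,8,9,10}
'a' @ 1: {1,9,10,11}  [accepting]
'a' @ 2: {1,9,10,11}  [accepting]
'b' @ 3: {}  — no active states
rest 'da' ignored (set empty)
end set {} — state 1 not in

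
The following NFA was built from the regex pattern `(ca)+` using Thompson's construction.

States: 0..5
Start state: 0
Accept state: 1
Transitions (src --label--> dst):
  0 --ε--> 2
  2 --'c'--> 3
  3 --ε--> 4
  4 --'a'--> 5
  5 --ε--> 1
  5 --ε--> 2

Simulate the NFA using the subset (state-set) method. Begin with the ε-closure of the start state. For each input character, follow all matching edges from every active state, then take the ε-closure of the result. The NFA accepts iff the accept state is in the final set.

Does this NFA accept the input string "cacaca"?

Answer: ACCEPT

Steps:
initial (ε-close {0}): {0,2}
'c' @ 1: {3,4}
'a' @ 2: {1,2,5}  [accepting]
'c' @ 3: {3,4}
'a' @ 4: {1,2,5}  [accepting]
'c' @ 5: {3,4}
'a' @ 6: {1,2,5}  [accepting]
after full input: {1,2,5}  (accept=1 in)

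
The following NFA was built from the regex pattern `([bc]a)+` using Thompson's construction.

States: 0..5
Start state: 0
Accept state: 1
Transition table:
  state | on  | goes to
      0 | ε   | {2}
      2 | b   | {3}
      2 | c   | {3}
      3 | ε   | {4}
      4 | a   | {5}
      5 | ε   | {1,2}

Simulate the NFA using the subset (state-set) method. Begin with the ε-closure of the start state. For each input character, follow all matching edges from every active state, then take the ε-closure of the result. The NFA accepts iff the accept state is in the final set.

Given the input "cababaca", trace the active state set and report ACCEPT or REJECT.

Answer: ACCEPT

Derivation:
S₀ = ε-closure({0}) = {0,2}
'c' @ 1: {3,4}
'a' @ 2: {1,2,5}  ✓accept
'b' @ 3: {3,4}
'a' @ 4: {1,2,5}  ✓accept
'b' @ 5: {3,4}
'a' @ 6: {1,2,5}  ✓accept
'c' @ 7: {3,4}
'a' @ 8: {1,2,5}  ✓accept
final: {1,2,5}; accept 1 in set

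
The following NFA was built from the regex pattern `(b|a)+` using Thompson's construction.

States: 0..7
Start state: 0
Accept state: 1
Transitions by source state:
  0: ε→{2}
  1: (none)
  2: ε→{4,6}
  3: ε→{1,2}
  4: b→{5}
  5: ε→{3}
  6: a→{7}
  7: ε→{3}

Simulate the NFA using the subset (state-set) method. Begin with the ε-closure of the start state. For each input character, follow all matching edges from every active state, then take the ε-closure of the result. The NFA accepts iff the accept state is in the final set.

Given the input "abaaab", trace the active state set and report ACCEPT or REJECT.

start: ε-closure({0}) = {0,2,4,6}
'a' @ 1: {1,2,3,4,6,7}  [accepting]
'b' @ 2: {1,2,3,4,5,6}  [accepting]
'a' @ 3: {1,2,3,4,6,7}  [accepting]
'a' @ 4: {1,2,3,4,6,7}  [accepting]
'a' @ 5: {1,2,3,4,6,7}  [accepting]
'b' @ 6: {1,2,3,4,5,6}  [accepting]
after full input: {1,2,3,4,5,6}  (accept=1 in)

Answer: ACCEPT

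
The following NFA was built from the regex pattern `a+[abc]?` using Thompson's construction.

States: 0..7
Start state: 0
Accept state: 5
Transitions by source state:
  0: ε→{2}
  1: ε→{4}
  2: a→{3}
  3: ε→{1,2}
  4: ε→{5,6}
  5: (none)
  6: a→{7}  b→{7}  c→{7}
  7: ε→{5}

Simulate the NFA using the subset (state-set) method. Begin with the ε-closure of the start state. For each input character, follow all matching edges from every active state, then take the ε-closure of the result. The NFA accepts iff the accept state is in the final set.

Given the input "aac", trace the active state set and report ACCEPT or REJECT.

Answer: ACCEPT

Steps:
start: ε-closure({0}) = {0,2}
'a' @ 1: {1,2,3,4,5,6}  (accept∈set)
'a' @ 2: {1,2,3,4,5,6,7}  (accept∈set)
'c' @ 3: {5,7}  (accept∈set)
final: {5,7}; accept 5 in set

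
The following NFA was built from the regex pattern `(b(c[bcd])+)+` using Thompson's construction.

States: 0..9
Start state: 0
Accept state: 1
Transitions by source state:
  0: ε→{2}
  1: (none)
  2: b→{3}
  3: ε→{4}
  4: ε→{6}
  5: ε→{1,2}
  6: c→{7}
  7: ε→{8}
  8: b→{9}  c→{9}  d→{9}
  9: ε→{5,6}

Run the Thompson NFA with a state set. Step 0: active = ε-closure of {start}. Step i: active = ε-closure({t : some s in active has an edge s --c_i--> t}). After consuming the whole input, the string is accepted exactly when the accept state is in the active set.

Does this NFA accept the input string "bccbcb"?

S₀ = ε-closure({0}) = {0,2}
'b' @ 1: {3,4,6}
'c' @ 2: {7,8}
'c' @ 3: {1,2,5,6,9}  [accepting]
'b' @ 4: {3,4,6}
'c' @ 5: {7,8}
'b' @ 6: {1,2,5,6,9}  [accepting]
after full input: {1,2,5,6,9}  (accept=1 in)

Answer: ACCEPT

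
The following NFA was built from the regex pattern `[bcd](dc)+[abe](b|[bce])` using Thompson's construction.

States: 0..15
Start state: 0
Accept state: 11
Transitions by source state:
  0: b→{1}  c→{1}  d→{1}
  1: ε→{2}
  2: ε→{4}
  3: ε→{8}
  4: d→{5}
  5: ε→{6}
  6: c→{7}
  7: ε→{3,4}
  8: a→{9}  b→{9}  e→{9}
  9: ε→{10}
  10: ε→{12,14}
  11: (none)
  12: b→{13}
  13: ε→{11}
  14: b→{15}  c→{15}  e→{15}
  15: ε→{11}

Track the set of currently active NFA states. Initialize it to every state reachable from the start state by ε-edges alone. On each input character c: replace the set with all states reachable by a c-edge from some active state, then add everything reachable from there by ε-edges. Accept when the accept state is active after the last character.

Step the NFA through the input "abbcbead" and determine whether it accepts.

S₀ = ε-closure({0}) = {0}
'a' @ 1: {}  — dead — no transitions
rest 'bbcbead' ignored (set empty)
end set {} — state 11 not in

Answer: REJECT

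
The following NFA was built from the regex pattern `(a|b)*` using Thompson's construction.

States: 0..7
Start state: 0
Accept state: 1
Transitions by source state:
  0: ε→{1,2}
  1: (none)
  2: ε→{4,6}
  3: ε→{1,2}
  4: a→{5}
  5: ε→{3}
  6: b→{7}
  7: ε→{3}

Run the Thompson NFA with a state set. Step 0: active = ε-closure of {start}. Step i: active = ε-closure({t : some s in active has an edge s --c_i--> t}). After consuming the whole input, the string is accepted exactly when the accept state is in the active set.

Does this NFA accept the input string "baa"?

Answer: ACCEPT

Trace:
initial (ε-close {0}): {0,1,2,4,6}
'b' @ 1: {1,2,3,4,6,7}  ✓accept
'a' @ 2: {1,2,3,4,5,6}  ✓accept
'a' @ 3: {1,2,3,4,5,6}  ✓accept
after full input: {1,2,3,4,5,6}  (accept=1 in)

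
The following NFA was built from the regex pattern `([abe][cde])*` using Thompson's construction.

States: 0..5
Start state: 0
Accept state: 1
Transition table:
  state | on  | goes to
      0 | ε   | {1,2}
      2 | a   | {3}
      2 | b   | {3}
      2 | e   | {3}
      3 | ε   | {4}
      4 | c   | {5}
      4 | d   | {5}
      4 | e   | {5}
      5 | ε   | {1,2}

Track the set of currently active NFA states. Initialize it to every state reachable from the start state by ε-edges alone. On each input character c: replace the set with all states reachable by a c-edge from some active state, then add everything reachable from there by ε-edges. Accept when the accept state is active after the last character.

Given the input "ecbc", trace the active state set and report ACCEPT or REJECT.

Answer: ACCEPT

Steps:
start: ε-closure({0}) = {0,1,2}
'e' @ 1: {3,4}
'c' @ 2: {1,2,5}  ✓accept
'b' @ 3: {3,4}
'c' @ 4: {1,2,5}  ✓accept
after full input: {1,2,5}  (accept=1 in)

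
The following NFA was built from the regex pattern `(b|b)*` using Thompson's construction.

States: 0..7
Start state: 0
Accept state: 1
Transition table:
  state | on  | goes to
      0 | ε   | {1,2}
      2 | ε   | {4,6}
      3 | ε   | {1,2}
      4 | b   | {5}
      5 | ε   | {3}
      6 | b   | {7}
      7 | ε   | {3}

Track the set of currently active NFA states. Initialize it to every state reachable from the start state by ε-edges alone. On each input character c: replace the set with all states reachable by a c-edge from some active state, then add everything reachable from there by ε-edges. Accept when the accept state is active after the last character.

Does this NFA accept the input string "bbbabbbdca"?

Answer: REJECT

Trace:
start: ε-closure({0}) = {0,1,2,4,6}
'b' @ 1: {1,2,3,4,5,6,7}  (accept∈set)
'b' @ 2: {1,2,3,4,5,6,7}  (accept∈set)
'b' @ 3: {1,2,3,4,5,6,7}  (accept∈set)
'a' @ 4: {}  — state set empty
rest 'bbbdca' ignored (set empty)
after full input: {}  (accept=1 not in)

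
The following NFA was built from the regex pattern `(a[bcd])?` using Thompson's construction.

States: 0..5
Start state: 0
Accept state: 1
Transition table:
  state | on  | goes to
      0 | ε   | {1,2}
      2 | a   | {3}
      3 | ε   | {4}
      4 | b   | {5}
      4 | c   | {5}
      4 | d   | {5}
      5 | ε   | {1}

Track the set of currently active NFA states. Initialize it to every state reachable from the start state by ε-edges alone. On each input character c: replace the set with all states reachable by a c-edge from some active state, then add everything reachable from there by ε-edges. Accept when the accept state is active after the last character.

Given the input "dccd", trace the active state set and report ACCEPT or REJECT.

initial (ε-close {0}): {0,1,2}
'd' @ 1: {}  — dead — no transitions
rest 'ccd' ignored (set empty)
final: {}; accept 1 not in set

Answer: REJECT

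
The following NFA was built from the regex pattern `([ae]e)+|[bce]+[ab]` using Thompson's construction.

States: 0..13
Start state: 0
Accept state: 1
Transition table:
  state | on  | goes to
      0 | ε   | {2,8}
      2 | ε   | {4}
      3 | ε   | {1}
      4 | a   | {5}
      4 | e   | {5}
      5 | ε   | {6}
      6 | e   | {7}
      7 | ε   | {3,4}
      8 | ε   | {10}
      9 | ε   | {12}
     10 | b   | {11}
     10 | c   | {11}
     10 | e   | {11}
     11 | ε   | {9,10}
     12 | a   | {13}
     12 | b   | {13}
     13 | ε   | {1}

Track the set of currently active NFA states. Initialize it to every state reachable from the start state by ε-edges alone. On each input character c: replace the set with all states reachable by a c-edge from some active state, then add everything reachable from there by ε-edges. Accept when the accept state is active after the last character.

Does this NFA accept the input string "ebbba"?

S₀ = ε-closure({0}) = {0,2,4,8,10}
'e' @ 1: {5,6,9,10,11,12}
'b' @ 2: {1,9,10,11,12,13}  [accepting]
'b' @ 3: {1,9,10,11,12,13}  [accepting]
'b' @ 4: {1,9,10,11,12,13}  [accepting]
'a' @ 5: {1,13}  [accepting]
after full input: {1,13}  (accept=1 in)

Answer: ACCEPT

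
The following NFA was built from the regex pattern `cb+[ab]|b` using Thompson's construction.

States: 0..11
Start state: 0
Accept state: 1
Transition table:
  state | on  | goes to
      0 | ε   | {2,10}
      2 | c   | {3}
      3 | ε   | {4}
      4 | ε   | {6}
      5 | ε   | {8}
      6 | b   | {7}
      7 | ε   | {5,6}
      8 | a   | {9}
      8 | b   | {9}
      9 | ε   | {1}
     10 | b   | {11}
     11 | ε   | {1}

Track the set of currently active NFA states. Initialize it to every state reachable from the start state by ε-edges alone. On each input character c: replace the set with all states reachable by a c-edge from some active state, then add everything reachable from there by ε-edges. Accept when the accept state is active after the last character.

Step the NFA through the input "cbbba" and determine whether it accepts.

S₀ = ε-closure({0}) = {0,2,10}
'c' @ 1: {3,4,6}
'b' @ 2: {5,6,7,8}
'b' @ 3: {1,5,6,7,8,9}  (accept∈set)
'b' @ 4: {1,5,6,7,8,9}  (accept∈set)
'a' @ 5: {1,9}  (accept∈set)
final: {1,9}; accept 1 in set

Answer: ACCEPT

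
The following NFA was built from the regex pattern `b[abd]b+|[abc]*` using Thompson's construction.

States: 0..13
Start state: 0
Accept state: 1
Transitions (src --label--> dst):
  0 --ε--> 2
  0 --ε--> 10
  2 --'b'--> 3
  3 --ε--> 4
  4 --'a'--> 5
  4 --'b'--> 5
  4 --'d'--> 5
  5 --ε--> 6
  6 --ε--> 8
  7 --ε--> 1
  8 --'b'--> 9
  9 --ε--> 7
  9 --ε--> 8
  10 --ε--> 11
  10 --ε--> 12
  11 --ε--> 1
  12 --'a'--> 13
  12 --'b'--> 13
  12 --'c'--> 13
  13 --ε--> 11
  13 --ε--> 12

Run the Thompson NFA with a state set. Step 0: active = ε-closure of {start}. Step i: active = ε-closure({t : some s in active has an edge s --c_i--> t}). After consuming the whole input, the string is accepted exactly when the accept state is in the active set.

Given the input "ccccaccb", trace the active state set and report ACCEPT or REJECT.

Answer: ACCEPT

Trace:
initial (ε-close {0}): {0,1,2,10,11,12}
'c' @ 1: {1,11,12,13}  (accept∈set)
'c' @ 2: {1,11,12,13}  (accept∈set)
'c' @ 3: {1,11,12,13}  (accept∈set)
'c' @ 4: {1,11,12,13}  (accept∈set)
'a' @ 5: {1,11,12,13}  (accept∈set)
'c' @ 6: {1,11,12,13}  (accept∈set)
'c' @ 7: {1,11,12,13}  (accept∈set)
'b' @ 8: {1,11,12,13}  (accept∈set)
final: {1,11,12,13}; accept 1 in set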